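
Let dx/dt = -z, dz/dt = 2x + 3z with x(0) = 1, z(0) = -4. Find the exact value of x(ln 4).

40

A = [[0,-1],[2,3]]; eigenvalues λ = 1, 2.
Eigenvectors: (1,-1) for λ=1, (-1,2) for λ=2.
From the initial condition, c_1 = -2, c_2 = -3.
x(ln 4) = (-2)(4^1)(1) + (-3)(4^2)(-1) = 40.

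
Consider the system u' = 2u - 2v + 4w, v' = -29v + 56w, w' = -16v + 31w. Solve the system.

u(t) = c_1e^(2t) + 2c_2e^(3t), v(t) = 7c_2e^(3t) - 2c_3e^(-t), w(t) = 4c_2e^(3t) - c_3e^(-t)

Coefficient matrix A = [[2, -2, 4], [0, -29, 56], [0, -16, 31]].
det(A - λI) = 0 gives eigenvalues λ = 2, 3, -1.
For λ=2: eigenvector (1,0,0).
For λ=3: eigenvector (2,7,4).
For λ=-1: eigenvector (0,-2,-1).
General solution: c_1e^(2t)(1,0,0) + c_2e^(3t)(2,7,4) + c_3e^(-t)(0,-2,-1).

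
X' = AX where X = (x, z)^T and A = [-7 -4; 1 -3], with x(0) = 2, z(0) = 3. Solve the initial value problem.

Coefficient matrix A = [[-7, -4], [1, -3]].
Characteristic polynomial det(A - λI) = λ^2 + 10λ + 25 = 0.
Single eigenvalue λ = -5 with algebraic multiplicity 2.
Eigenvector v = (-2,1); generalized eigenvector w with (A-λI)w=v is (1,0).
General solution: e^(-5t)[C_1·v + C_2·(t·v + w)].
Applying x(0)=2, z(0)=3 gives C_1=3, C_2=8.

x(t) = -16te^(-5t) + 2e^(-5t), z(t) = 8te^(-5t) + 3e^(-5t)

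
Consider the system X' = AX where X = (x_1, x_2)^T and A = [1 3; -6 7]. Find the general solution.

x_1(t) = C_1e^(4t)cos(3t) + C_2e^(4t)sin(3t), x_2(t) = -C_1e^(4t)sin(3t) + C_1e^(4t)cos(3t) + C_2e^(4t)sin(3t) + C_2e^(4t)cos(3t)

Coefficient matrix A = [[1, 3], [-6, 7]].
Characteristic polynomial det(A - λI) = λ^2 - 8λ + 25 = 0.
Eigenvalues λ = 4 ± 3i (complex conjugate pair).
For λ=4+3i: an eigenvector is (1,1) - i(0,-1) = (1, 1 + i).
A real fundamental pair from Re and Im of e^((4+3i)t)v: X_1 = e^(4t)(cos(3t)·(1,1) + sin(3t)·(0,-1)), X_2 = e^(4t)(sin(3t)·(1,1) - cos(3t)·(0,-1)).
General solution: C_1X_1 + C_2X_2.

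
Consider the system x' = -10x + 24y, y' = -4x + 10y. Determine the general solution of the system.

Coefficient matrix A = [[-10, 24], [-4, 10]].
Characteristic polynomial det(A - λI) = λ^2 - 4 = 0.
Eigenvalues λ = -2, 2.
For λ=-2: (A-λI) row 1 is [-8, 24], so an eigenvector is (3, 1).
For λ=2: (A-λI) row 1 is [-12, 24], so an eigenvector is (-2, -1).
General solution: c_1e^(-2t)(3,1) + c_2e^(2t)(-2,-1).

x(t) = 3c_1e^(-2t) - 2c_2e^(2t), y(t) = c_1e^(-2t) - c_2e^(2t)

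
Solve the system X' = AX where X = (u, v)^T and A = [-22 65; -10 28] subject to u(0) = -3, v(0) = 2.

Coefficient matrix A = [[-22, 65], [-10, 28]].
Characteristic polynomial det(A - λI) = λ^2 - 6λ + 34 = 0.
Eigenvalues λ = 3 ± 5i (complex conjugate pair).
For λ=3+5i: an eigenvector is (3,1) - i(-2,-1) = (3 + 2i, 1 + i).
A real fundamental pair from Re and Im of e^((3+5i)t)v: X_1 = e^(3t)(cos(5t)·(3,1) + sin(5t)·(-2,-1)), X_2 = e^(3t)(sin(5t)·(3,1) - cos(5t)·(-2,-1)).
General solution: C_1X_1 + C_2X_2.
Applying u(0)=-3, v(0)=2 gives C_1=-7, C_2=9.

u(t) = 41e^(3t)sin(5t) - 3e^(3t)cos(5t), v(t) = 16e^(3t)sin(5t) + 2e^(3t)cos(5t)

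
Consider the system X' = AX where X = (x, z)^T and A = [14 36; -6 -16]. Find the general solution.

Coefficient matrix A = [[14, 36], [-6, -16]].
Characteristic polynomial det(A - λI) = λ^2 + 2λ - 8 = 0.
Eigenvalues λ = 2, -4.
For λ=2: (A-λI) row 1 is [12, 36], so an eigenvector is (3, -1).
For λ=-4: (A-λI) row 1 is [18, 36], so an eigenvector is (2, -1).
General solution: K_1e^(2t)(3,-1) + K_2e^(-4t)(2,-1).

x(t) = 3K_1e^(2t) + 2K_2e^(-4t), z(t) = -K_1e^(2t) - K_2e^(-4t)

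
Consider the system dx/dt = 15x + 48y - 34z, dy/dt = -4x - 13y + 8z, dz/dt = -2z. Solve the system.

x(t) = -3c_1e^(-t) - 4c_2e^(3t) + 2c_3e^(-2t), y(t) = c_1e^(-t) + c_2e^(3t), z(t) = c_3e^(-2t)

Coefficient matrix A = [[15, 48, -34], [-4, -13, 8], [0, 0, -2]].
det(A - λI) = 0 gives eigenvalues λ = -1, 3, -2.
For λ=-1: eigenvector (-3,1,0).
For λ=3: eigenvector (-4,1,0).
For λ=-2: eigenvector (2,0,1).
General solution: c_1e^(-t)(-3,1,0) + c_2e^(3t)(-4,1,0) + c_3e^(-2t)(2,0,1).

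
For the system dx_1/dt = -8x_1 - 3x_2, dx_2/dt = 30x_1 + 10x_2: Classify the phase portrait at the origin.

unstable spiral

A = [[-8,-3],[30,10]]; det(A-λI) = λ^2 - 2λ + 10.
λ = 1 ± 3i: positive real part.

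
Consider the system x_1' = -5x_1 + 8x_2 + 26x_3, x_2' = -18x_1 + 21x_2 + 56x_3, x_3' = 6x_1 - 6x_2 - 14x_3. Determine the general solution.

x_1(t) = 6C_1e^(t) + C_2e^(3t) - 2C_3e^(-2t), x_2(t) = 11C_1e^(t) + C_2e^(3t) - 4C_3e^(-2t), x_3(t) = -2C_1e^(t) + C_3e^(-2t)

Coefficient matrix A = [[-5, 8, 26], [-18, 21, 56], [6, -6, -14]].
det(A - λI) = 0 gives eigenvalues λ = 1, 3, -2.
For λ=1: eigenvector (6,11,-2).
For λ=3: eigenvector (1,1,0).
For λ=-2: eigenvector (-2,-4,1).
General solution: C_1e^(t)(6,11,-2) + C_2e^(3t)(1,1,0) + C_3e^(-2t)(-2,-4,1).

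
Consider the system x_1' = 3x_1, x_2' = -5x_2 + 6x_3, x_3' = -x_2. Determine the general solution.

x_1(t) = K_1e^(3t), x_2(t) = 3K_2e^(-3t) + 2K_3e^(-2t), x_3(t) = K_2e^(-3t) + K_3e^(-2t)

Coefficient matrix A = [[3, 0, 0], [0, -5, 6], [0, -1, 0]].
det(A - λI) = 0 gives eigenvalues λ = 3, -3, -2.
For λ=3: eigenvector (1,0,0).
For λ=-3: eigenvector (0,3,1).
For λ=-2: eigenvector (0,2,1).
General solution: K_1e^(3t)(1,0,0) + K_2e^(-3t)(0,3,1) + K_3e^(-2t)(0,2,1).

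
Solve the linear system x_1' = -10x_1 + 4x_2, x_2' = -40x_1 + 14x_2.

Coefficient matrix A = [[-10, 4], [-40, 14]].
Characteristic polynomial det(A - λI) = λ^2 - 4λ + 20 = 0.
Eigenvalues λ = 2 ± 4i (complex conjugate pair).
For λ=2+4i: an eigenvector is (-1,-3) - i(0,1) = (-1, -3 - i).
A real fundamental pair from Re and Im of e^((2+4i)t)v: X_1 = e^(2t)(cos(4t)·(-1,-3) + sin(4t)·(0,1)), X_2 = e^(2t)(sin(4t)·(-1,-3) - cos(4t)·(0,1)).
General solution: C_1X_1 + C_2X_2.

x_1(t) = -C_1e^(2t)cos(4t) - C_2e^(2t)sin(4t), x_2(t) = C_1e^(2t)sin(4t) - 3C_1e^(2t)cos(4t) - 3C_2e^(2t)sin(4t) - C_2e^(2t)cos(4t)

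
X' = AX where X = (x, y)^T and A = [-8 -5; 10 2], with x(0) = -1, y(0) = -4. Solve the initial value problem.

Coefficient matrix A = [[-8, -5], [10, 2]].
Characteristic polynomial det(A - λI) = λ^2 + 6λ + 34 = 0.
Eigenvalues λ = -3 ± 5i (complex conjugate pair).
For λ=-3+5i: an eigenvector is (0,-1) - i(1,-1) = (0 - i, -1 + i).
A real fundamental pair from Re and Im of e^((-3+5i)t)v: X_1 = e^(-3t)(cos(5t)·(0,-1) + sin(5t)·(1,-1)), X_2 = e^(-3t)(sin(5t)·(0,-1) - cos(5t)·(1,-1)).
General solution: c_1X_1 + c_2X_2.
Applying x(0)=-1, y(0)=-4 gives c_1=5, c_2=1.

x(t) = 5e^(-3t)sin(5t) - e^(-3t)cos(5t), y(t) = -6e^(-3t)sin(5t) - 4e^(-3t)cos(5t)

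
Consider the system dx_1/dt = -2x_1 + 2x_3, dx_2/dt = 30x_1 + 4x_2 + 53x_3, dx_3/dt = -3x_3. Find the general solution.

x_1(t) = c_1e^(-2t) - 2c_3e^(-3t), x_2(t) = -5c_1e^(-2t) + c_2e^(4t) + c_3e^(-3t), x_3(t) = c_3e^(-3t)

Coefficient matrix A = [[-2, 0, 2], [30, 4, 53], [0, 0, -3]].
det(A - λI) = 0 gives eigenvalues λ = -2, 4, -3.
For λ=-2: eigenvector (1,-5,0).
For λ=4: eigenvector (0,1,0).
For λ=-3: eigenvector (-2,1,1).
General solution: c_1e^(-2t)(1,-5,0) + c_2e^(4t)(0,1,0) + c_3e^(-3t)(-2,1,1).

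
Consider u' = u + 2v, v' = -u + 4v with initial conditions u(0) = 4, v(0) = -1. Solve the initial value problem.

u(t) = -6e^(3t) + 10e^(2t), v(t) = -6e^(3t) + 5e^(2t)

Coefficient matrix A = [[1, 2], [-1, 4]].
Characteristic polynomial det(A - λI) = λ^2 - 5λ + 6 = 0.
Eigenvalues λ = 2, 3.
For λ=2: (A-λI) row 1 is [-1, 2], so an eigenvector is (-2, -1).
For λ=3: (A-λI) row 1 is [-2, 2], so an eigenvector is (-1, -1).
General solution: C_1e^(2t)(-2,-1) + C_2e^(3t)(-1,-1).
Applying u(0)=4, v(0)=-1 gives C_1=-5, C_2=6.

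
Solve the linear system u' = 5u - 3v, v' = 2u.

Coefficient matrix A = [[5, -3], [2, 0]].
Characteristic polynomial det(A - λI) = λ^2 - 5λ + 6 = 0.
Eigenvalues λ = 3, 2.
For λ=3: (A-λI) row 1 is [2, -3], so an eigenvector is (3, 2).
For λ=2: (A-λI) row 1 is [3, -3], so an eigenvector is (-1, -1).
General solution: C_1e^(3t)(3,2) + C_2e^(2t)(-1,-1).

u(t) = 3C_1e^(3t) - C_2e^(2t), v(t) = 2C_1e^(3t) - C_2e^(2t)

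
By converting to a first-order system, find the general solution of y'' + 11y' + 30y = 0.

y(t) = c_1e^(-6t) + c_2e^(-5t)

Let x_1 = y, x_2 = y'. Then x_1' = x_2 and x_2' = -30x_1 - 11x_2.
A = [[0,1],[-30,-11]]; det(A-λI) = λ^2 + 11λ + 30.
Eigenvalues λ = -6, -5 with eigenvectors (1,-6), (1,-5).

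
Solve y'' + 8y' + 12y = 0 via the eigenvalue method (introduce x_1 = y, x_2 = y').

Let x_1 = y, x_2 = y'. Then x_1' = x_2 and x_2' = -12x_1 - 8x_2.
A = [[0,1],[-12,-8]]; det(A-λI) = λ^2 + 8λ + 12.
Eigenvalues λ = -2, -6 with eigenvectors (1,-2), (1,-6).

y(t) = K_1e^(-2t) + K_2e^(-6t)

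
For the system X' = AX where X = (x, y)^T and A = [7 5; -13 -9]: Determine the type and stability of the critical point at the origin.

A = [[7,5],[-13,-9]]; det(A-λI) = λ^2 + 2λ + 2.
λ = -1 ± i: negative real part.

stable spiral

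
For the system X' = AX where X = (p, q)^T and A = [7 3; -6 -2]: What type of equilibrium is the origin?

unstable node

A = [[7,3],[-6,-2]]; det(A-λI) = λ^2 - 5λ + 4.
λ = 4, 1: both positive.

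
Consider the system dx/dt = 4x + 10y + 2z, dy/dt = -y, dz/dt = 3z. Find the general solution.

x(t) = c_1e^(4t) - 2c_2e^(-t) - 2c_3e^(3t), y(t) = c_2e^(-t), z(t) = c_3e^(3t)

Coefficient matrix A = [[4, 10, 2], [0, -1, 0], [0, 0, 3]].
det(A - λI) = 0 gives eigenvalues λ = 4, -1, 3.
For λ=4: eigenvector (1,0,0).
For λ=-1: eigenvector (-2,1,0).
For λ=3: eigenvector (-2,0,1).
General solution: c_1e^(4t)(1,0,0) + c_2e^(-t)(-2,1,0) + c_3e^(3t)(-2,0,1).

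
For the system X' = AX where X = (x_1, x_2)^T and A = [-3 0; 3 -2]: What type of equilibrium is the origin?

A = [[-3,0],[3,-2]]; det(A-λI) = λ^2 + 5λ + 6.
λ = -2, -3: both negative.

stable node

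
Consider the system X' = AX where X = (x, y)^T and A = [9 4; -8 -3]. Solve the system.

x(t) = c_1e^(5t) - c_2e^(t), y(t) = -c_1e^(5t) + 2c_2e^(t)

Coefficient matrix A = [[9, 4], [-8, -3]].
Characteristic polynomial det(A - λI) = λ^2 - 6λ + 5 = 0.
Eigenvalues λ = 5, 1.
For λ=5: (A-λI) row 1 is [4, 4], so an eigenvector is (1, -1).
For λ=1: (A-λI) row 1 is [8, 4], so an eigenvector is (-1, 2).
General solution: c_1e^(5t)(1,-1) + c_2e^(t)(-1,2).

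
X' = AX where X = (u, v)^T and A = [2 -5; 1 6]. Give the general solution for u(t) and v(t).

Coefficient matrix A = [[2, -5], [1, 6]].
Characteristic polynomial det(A - λI) = λ^2 - 8λ + 17 = 0.
Eigenvalues λ = 4 ± i (complex conjugate pair).
For λ=4+i: an eigenvector is (-1,0) - i(2,-1) = (-1 - 2i, 0 + i).
A real fundamental pair from Re and Im of e^((4+i)t)v: X_1 = e^(4t)(cos(t)·(-1,0) + sin(t)·(2,-1)), X_2 = e^(4t)(sin(t)·(-1,0) - cos(t)·(2,-1)).
General solution: c_1X_1 + c_2X_2.

u(t) = 2c_1e^(4t)sin(t) - c_1e^(4t)cos(t) - c_2e^(4t)sin(t) - 2c_2e^(4t)cos(t), v(t) = -c_1e^(4t)sin(t) + c_2e^(4t)cos(t)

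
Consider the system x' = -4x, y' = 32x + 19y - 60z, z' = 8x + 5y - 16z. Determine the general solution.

x(t) = c_3e^(-4t), y(t) = 4c_1e^(4t) - 3c_2e^(-t) - 4c_3e^(-4t), z(t) = c_1e^(4t) - c_2e^(-t) - c_3e^(-4t)

Coefficient matrix A = [[-4, 0, 0], [32, 19, -60], [8, 5, -16]].
det(A - λI) = 0 gives eigenvalues λ = 4, -1, -4.
For λ=4: eigenvector (0,4,1).
For λ=-1: eigenvector (0,-3,-1).
For λ=-4: eigenvector (1,-4,-1).
General solution: c_1e^(4t)(0,4,1) + c_2e^(-t)(0,-3,-1) + c_3e^(-4t)(1,-4,-1).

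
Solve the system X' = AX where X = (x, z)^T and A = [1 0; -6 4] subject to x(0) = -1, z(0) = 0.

Coefficient matrix A = [[1, 0], [-6, 4]].
Characteristic polynomial det(A - λI) = λ^2 - 5λ + 4 = 0.
Eigenvalues λ = 1, 4.
For λ=1: (A-λI) row 2 is [-6, 3], so an eigenvector is (-1, -2).
For λ=4: (A-λI) row 1 is [-3, 0], so an eigenvector is (0, 1).
General solution: C_1e^(t)(-1,-2) + C_2e^(4t)(0,1).
Applying x(0)=-1, z(0)=0 gives C_1=1, C_2=2.

x(t) = -e^(t), z(t) = 2e^(4t) - 2e^(t)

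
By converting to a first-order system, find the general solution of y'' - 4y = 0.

Let x_1 = y, x_2 = y'. Then x_1' = x_2 and x_2' = 4x_1.
A = [[0,1],[4,0]]; det(A-λI) = λ^2 - 4.
Eigenvalues λ = 2, -2 with eigenvectors (1,2), (1,-2).

y(t) = C_1e^(2t) + C_2e^(-2t)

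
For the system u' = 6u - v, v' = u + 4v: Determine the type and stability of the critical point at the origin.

unstable improper node

A = [[6,-1],[1,4]]; det(A-λI) = λ^2 - 10λ + 25.
repeated λ = 5 with a single eigenvector.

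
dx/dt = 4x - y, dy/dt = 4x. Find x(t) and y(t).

Coefficient matrix A = [[4, -1], [4, 0]].
Characteristic polynomial det(A - λI) = λ^2 - 4λ + 4 = 0.
Single eigenvalue λ = 2 with algebraic multiplicity 2.
Eigenvector v = (-1,-2); generalized eigenvector w with (A-λI)w=v is (1,3).
General solution: e^(2t)[c_1·v + c_2·(t·v + w)].

x(t) = -c_1e^(2t) - c_2te^(2t) + c_2e^(2t), y(t) = -2c_1e^(2t) - 2c_2te^(2t) + 3c_2e^(2t)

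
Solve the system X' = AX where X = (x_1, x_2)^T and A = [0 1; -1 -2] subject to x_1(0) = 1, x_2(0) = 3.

x_1(t) = 4te^(-t) + e^(-t), x_2(t) = -4te^(-t) + 3e^(-t)

Coefficient matrix A = [[0, 1], [-1, -2]].
Characteristic polynomial det(A - λI) = λ^2 + 2λ + 1 = 0.
Single eigenvalue λ = -1 with algebraic multiplicity 2.
Eigenvector v = (-1,1); generalized eigenvector w with (A-λI)w=v is (-3,2).
General solution: e^(-t)[c_1·v + c_2·(t·v + w)].
Applying x_1(0)=1, x_2(0)=3 gives c_1=11, c_2=-4.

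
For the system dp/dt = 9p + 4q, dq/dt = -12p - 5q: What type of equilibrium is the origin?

unstable node

A = [[9,4],[-12,-5]]; det(A-λI) = λ^2 - 4λ + 3.
λ = 3, 1: both positive.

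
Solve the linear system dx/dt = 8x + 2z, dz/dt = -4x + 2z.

Coefficient matrix A = [[8, 2], [-4, 2]].
Characteristic polynomial det(A - λI) = λ^2 - 10λ + 24 = 0.
Eigenvalues λ = 6, 4.
For λ=6: (A-λI) row 1 is [2, 2], so an eigenvector is (-1, 1).
For λ=4: (A-λI) row 1 is [4, 2], so an eigenvector is (-1, 2).
General solution: K_1e^(6t)(-1,1) + K_2e^(4t)(-1,2).

x(t) = -K_1e^(6t) - K_2e^(4t), z(t) = K_1e^(6t) + 2K_2e^(4t)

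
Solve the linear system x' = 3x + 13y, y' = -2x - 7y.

Coefficient matrix A = [[3, 13], [-2, -7]].
Characteristic polynomial det(A - λI) = λ^2 + 4λ + 5 = 0.
Eigenvalues λ = -2 ± i (complex conjugate pair).
For λ=-2+i: an eigenvector is (-3,1) - i(-2,1) = (-3 + 2i, 1 - i).
A real fundamental pair from Re and Im of e^((-2+i)t)v: X_1 = e^(-2t)(cos(t)·(-3,1) + sin(t)·(-2,1)), X_2 = e^(-2t)(sin(t)·(-3,1) - cos(t)·(-2,1)).
General solution: C_1X_1 + C_2X_2.

x(t) = -2C_1e^(-2t)sin(t) - 3C_1e^(-2t)cos(t) - 3C_2e^(-2t)sin(t) + 2C_2e^(-2t)cos(t), y(t) = C_1e^(-2t)sin(t) + C_1e^(-2t)cos(t) + C_2e^(-2t)sin(t) - C_2e^(-2t)cos(t)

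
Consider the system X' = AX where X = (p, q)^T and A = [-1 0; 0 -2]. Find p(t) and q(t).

Coefficient matrix A = [[-1, 0], [0, -2]].
Characteristic polynomial det(A - λI) = λ^2 + 3λ + 2 = 0.
Eigenvalues λ = -2, -1.
For λ=-2: (A-λI) row 1 is [1, 0], so an eigenvector is (0, -1).
For λ=-1: (A-λI) row 2 is [0, -1], so an eigenvector is (1, 0).
General solution: c_1e^(-2t)(0,-1) + c_2e^(-t)(1,0).

p(t) = c_2e^(-t), q(t) = -c_1e^(-2t)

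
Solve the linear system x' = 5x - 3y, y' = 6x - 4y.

x(t) = -C_1e^(2t) - C_2e^(-t), y(t) = -C_1e^(2t) - 2C_2e^(-t)

Coefficient matrix A = [[5, -3], [6, -4]].
Characteristic polynomial det(A - λI) = λ^2 - λ - 2 = 0.
Eigenvalues λ = 2, -1.
For λ=2: (A-λI) row 1 is [3, -3], so an eigenvector is (-1, -1).
For λ=-1: (A-λI) row 1 is [6, -3], so an eigenvector is (-1, -2).
General solution: C_1e^(2t)(-1,-1) + C_2e^(-t)(-1,-2).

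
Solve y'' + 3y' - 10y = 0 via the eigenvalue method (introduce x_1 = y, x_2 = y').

Let x_1 = y, x_2 = y'. Then x_1' = x_2 and x_2' = 10x_1 - 3x_2.
A = [[0,1],[10,-3]]; det(A-λI) = λ^2 + 3λ - 10.
Eigenvalues λ = -5, 2 with eigenvectors (1,-5), (1,2).

y(t) = K_1e^(-5t) + K_2e^(2t)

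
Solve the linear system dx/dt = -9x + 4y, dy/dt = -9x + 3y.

x(t) = 2K_1e^(-3t) + 2K_2te^(-3t) + K_2e^(-3t), y(t) = 3K_1e^(-3t) + 3K_2te^(-3t) + 2K_2e^(-3t)

Coefficient matrix A = [[-9, 4], [-9, 3]].
Characteristic polynomial det(A - λI) = λ^2 + 6λ + 9 = 0.
Single eigenvalue λ = -3 with algebraic multiplicity 2.
Eigenvector v = (2,3); generalized eigenvector w with (A-λI)w=v is (1,2).
General solution: e^(-3t)[K_1·v + K_2·(t·v + w)].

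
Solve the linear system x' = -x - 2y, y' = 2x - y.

x(t) = K_1e^(-t)sin(2t) - K_2e^(-t)cos(2t), y(t) = -K_1e^(-t)cos(2t) - K_2e^(-t)sin(2t)

Coefficient matrix A = [[-1, -2], [2, -1]].
Characteristic polynomial det(A - λI) = λ^2 + 2λ + 5 = 0.
Eigenvalues λ = -1 ± 2i (complex conjugate pair).
For λ=-1+2i: an eigenvector is (0,-1) - i(1,0) = (0 - i, -1).
A real fundamental pair from Re and Im of e^((-1+2i)t)v: X_1 = e^(-t)(cos(2t)·(0,-1) + sin(2t)·(1,0)), X_2 = e^(-t)(sin(2t)·(0,-1) - cos(2t)·(1,0)).
General solution: K_1X_1 + K_2X_2.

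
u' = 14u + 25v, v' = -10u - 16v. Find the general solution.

Coefficient matrix A = [[14, 25], [-10, -16]].
Characteristic polynomial det(A - λI) = λ^2 + 2λ + 26 = 0.
Eigenvalues λ = -1 ± 5i (complex conjugate pair).
For λ=-1+5i: an eigenvector is (2,-1) - i(1,-1) = (2 - i, -1 + i).
A real fundamental pair from Re and Im of e^((-1+5i)t)v: X_1 = e^(-t)(cos(5t)·(2,-1) + sin(5t)·(1,-1)), X_2 = e^(-t)(sin(5t)·(2,-1) - cos(5t)·(1,-1)).
General solution: K_1X_1 + K_2X_2.

u(t) = K_1e^(-t)sin(5t) + 2K_1e^(-t)cos(5t) + 2K_2e^(-t)sin(5t) - K_2e^(-t)cos(5t), v(t) = -K_1e^(-t)sin(5t) - K_1e^(-t)cos(5t) - K_2e^(-t)sin(5t) + K_2e^(-t)cos(5t)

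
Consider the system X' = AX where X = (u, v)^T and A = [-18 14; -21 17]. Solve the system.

u(t) = c_1e^(-4t) - 2c_2e^(3t), v(t) = c_1e^(-4t) - 3c_2e^(3t)

Coefficient matrix A = [[-18, 14], [-21, 17]].
Characteristic polynomial det(A - λI) = λ^2 + λ - 12 = 0.
Eigenvalues λ = -4, 3.
For λ=-4: (A-λI) row 1 is [-14, 14], so an eigenvector is (1, 1).
For λ=3: (A-λI) row 1 is [-21, 14], so an eigenvector is (-2, -3).
General solution: c_1e^(-4t)(1,1) + c_2e^(3t)(-2,-3).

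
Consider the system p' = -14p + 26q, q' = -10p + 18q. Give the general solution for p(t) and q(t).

p(t) = 3C_1e^(2t)sin(2t) - 2C_1e^(2t)cos(2t) - 2C_2e^(2t)sin(2t) - 3C_2e^(2t)cos(2t), q(t) = 2C_1e^(2t)sin(2t) - C_1e^(2t)cos(2t) - C_2e^(2t)sin(2t) - 2C_2e^(2t)cos(2t)

Coefficient matrix A = [[-14, 26], [-10, 18]].
Characteristic polynomial det(A - λI) = λ^2 - 4λ + 8 = 0.
Eigenvalues λ = 2 ± 2i (complex conjugate pair).
For λ=2+2i: an eigenvector is (-2,-1) - i(3,2) = (-2 - 3i, -1 - 2i).
A real fundamental pair from Re and Im of e^((2+2i)t)v: X_1 = e^(2t)(cos(2t)·(-2,-1) + sin(2t)·(3,2)), X_2 = e^(2t)(sin(2t)·(-2,-1) - cos(2t)·(3,2)).
General solution: C_1X_1 + C_2X_2.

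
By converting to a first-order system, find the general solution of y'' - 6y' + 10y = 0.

Let x_1 = y, x_2 = y'. Then x_1' = x_2 and x_2' = -10x_1 + 6x_2.
A = [[0,1],[-10,6]]; det(A-λI) = λ^2 - 6λ + 10.
Eigenvalues λ = 3 ± i.

y(t) = C_1e^(3t)cos(t) + C_2e^(3t)sin(t)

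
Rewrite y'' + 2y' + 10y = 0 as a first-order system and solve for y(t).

Let x_1 = y, x_2 = y'. Then x_1' = x_2 and x_2' = -10x_1 - 2x_2.
A = [[0,1],[-10,-2]]; det(A-λI) = λ^2 + 2λ + 10.
Eigenvalues λ = -1 ± 3i.

y(t) = K_1e^(-t)cos(3t) + K_2e^(-t)sin(3t)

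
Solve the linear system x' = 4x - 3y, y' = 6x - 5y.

Coefficient matrix A = [[4, -3], [6, -5]].
Characteristic polynomial det(A - λI) = λ^2 + λ - 2 = 0.
Eigenvalues λ = 1, -2.
For λ=1: (A-λI) row 1 is [3, -3], so an eigenvector is (-1, -1).
For λ=-2: (A-λI) row 1 is [6, -3], so an eigenvector is (-1, -2).
General solution: c_1e^(t)(-1,-1) + c_2e^(-2t)(-1,-2).

x(t) = -c_1e^(t) - c_2e^(-2t), y(t) = -c_1e^(t) - 2c_2e^(-2t)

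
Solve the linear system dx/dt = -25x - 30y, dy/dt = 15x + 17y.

x(t) = K_1e^(-4t)sin(3t) - 3K_1e^(-4t)cos(3t) - 3K_2e^(-4t)sin(3t) - K_2e^(-4t)cos(3t), y(t) = -K_1e^(-4t)sin(3t) + 2K_1e^(-4t)cos(3t) + 2K_2e^(-4t)sin(3t) + K_2e^(-4t)cos(3t)

Coefficient matrix A = [[-25, -30], [15, 17]].
Characteristic polynomial det(A - λI) = λ^2 + 8λ + 25 = 0.
Eigenvalues λ = -4 ± 3i (complex conjugate pair).
For λ=-4+3i: an eigenvector is (-3,2) - i(1,-1) = (-3 - i, 2 + i).
A real fundamental pair from Re and Im of e^((-4+3i)t)v: X_1 = e^(-4t)(cos(3t)·(-3,2) + sin(3t)·(1,-1)), X_2 = e^(-4t)(sin(3t)·(-3,2) - cos(3t)·(1,-1)).
General solution: K_1X_1 + K_2X_2.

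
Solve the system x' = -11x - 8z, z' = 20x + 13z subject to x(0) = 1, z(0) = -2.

x(t) = e^(t)sin(4t) + e^(t)cos(4t), z(t) = -e^(t)sin(4t) - 2e^(t)cos(4t)

Coefficient matrix A = [[-11, -8], [20, 13]].
Characteristic polynomial det(A - λI) = λ^2 - 2λ + 17 = 0.
Eigenvalues λ = 1 ± 4i (complex conjugate pair).
For λ=1+4i: an eigenvector is (1,-2) - i(1,-1) = (1 - i, -2 + i).
A real fundamental pair from Re and Im of e^((1+4i)t)v: X_1 = e^(t)(cos(4t)·(1,-2) + sin(4t)·(1,-1)), X_2 = e^(t)(sin(4t)·(1,-2) - cos(4t)·(1,-1)).
General solution: C_1X_1 + C_2X_2.
Applying x(0)=1, z(0)=-2 gives C_1=1, C_2=0.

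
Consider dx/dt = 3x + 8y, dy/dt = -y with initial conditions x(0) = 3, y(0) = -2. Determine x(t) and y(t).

Coefficient matrix A = [[3, 8], [0, -1]].
Characteristic polynomial det(A - λI) = λ^2 - 2λ - 3 = 0.
Eigenvalues λ = -1, 3.
For λ=-1: (A-λI) row 1 is [4, 8], so an eigenvector is (-2, 1).
For λ=3: (A-λI) row 1 is [0, 8], so an eigenvector is (-1, 0).
General solution: c_1e^(-t)(-2,1) + c_2e^(3t)(-1,0).
Applying x(0)=3, y(0)=-2 gives c_1=-2, c_2=1.

x(t) = -e^(3t) + 4e^(-t), y(t) = -2e^(-t)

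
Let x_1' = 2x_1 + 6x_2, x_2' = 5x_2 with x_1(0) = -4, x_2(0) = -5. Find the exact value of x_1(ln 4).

-10144

A = [[2,6],[0,5]]; eigenvalues λ = 5, 2.
Eigenvectors: (2,1) for λ=5, (-1,0) for λ=2.
From the initial condition, c_1 = -5, c_2 = -6.
x_1(ln 4) = (-5)(4^5)(2) + (-6)(4^2)(-1) = -10144.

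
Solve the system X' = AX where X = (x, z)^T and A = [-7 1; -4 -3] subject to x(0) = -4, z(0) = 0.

Coefficient matrix A = [[-7, 1], [-4, -3]].
Characteristic polynomial det(A - λI) = λ^2 + 10λ + 25 = 0.
Single eigenvalue λ = -5 with algebraic multiplicity 2.
Eigenvector v = (1,2); generalized eigenvector w with (A-λI)w=v is (0,1).
General solution: e^(-5t)[K_1·v + K_2·(t·v + w)].
Applying x(0)=-4, z(0)=0 gives K_1=-4, K_2=8.

x(t) = 8te^(-5t) - 4e^(-5t), z(t) = 16te^(-5t)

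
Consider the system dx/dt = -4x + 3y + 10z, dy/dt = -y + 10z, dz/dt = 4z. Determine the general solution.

x(t) = K_1e^(-4t) + K_2e^(-t) + 2K_3e^(4t), y(t) = K_2e^(-t) + 2K_3e^(4t), z(t) = K_3e^(4t)

Coefficient matrix A = [[-4, 3, 10], [0, -1, 10], [0, 0, 4]].
det(A - λI) = 0 gives eigenvalues λ = -4, -1, 4.
For λ=-4: eigenvector (1,0,0).
For λ=-1: eigenvector (1,1,0).
For λ=4: eigenvector (2,2,1).
General solution: K_1e^(-4t)(1,0,0) + K_2e^(-t)(1,1,0) + K_3e^(4t)(2,2,1).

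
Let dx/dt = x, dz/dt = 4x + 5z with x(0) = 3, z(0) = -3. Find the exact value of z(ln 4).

-12

A = [[1,0],[4,5]]; eigenvalues λ = 5, 1.
Eigenvectors: (0,-1) for λ=5, (-1,1) for λ=1.
From the initial condition, c_1 = 0, c_2 = -3.
z(ln 4) = (0)(4^5)(-1) + (-3)(4^1)(1) = -12.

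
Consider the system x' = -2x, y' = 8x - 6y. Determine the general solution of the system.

x(t) = -C_1e^(-2t), y(t) = -2C_1e^(-2t) + C_2e^(-6t)

Coefficient matrix A = [[-2, 0], [8, -6]].
Characteristic polynomial det(A - λI) = λ^2 + 8λ + 12 = 0.
Eigenvalues λ = -2, -6.
For λ=-2: (A-λI) row 2 is [8, -4], so an eigenvector is (-1, -2).
For λ=-6: (A-λI) row 1 is [4, 0], so an eigenvector is (0, 1).
General solution: C_1e^(-2t)(-1,-2) + C_2e^(-6t)(0,1).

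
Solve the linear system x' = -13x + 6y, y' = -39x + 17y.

Coefficient matrix A = [[-13, 6], [-39, 17]].
Characteristic polynomial det(A - λI) = λ^2 - 4λ + 13 = 0.
Eigenvalues λ = 2 ± 3i (complex conjugate pair).
For λ=2+3i: an eigenvector is (1,2) - i(-1,-3) = (1 + i, 2 + 3i).
A real fundamental pair from Re and Im of e^((2+3i)t)v: X_1 = e^(2t)(cos(3t)·(1,2) + sin(3t)·(-1,-3)), X_2 = e^(2t)(sin(3t)·(1,2) - cos(3t)·(-1,-3)).
General solution: c_1X_1 + c_2X_2.

x(t) = -c_1e^(2t)sin(3t) + c_1e^(2t)cos(3t) + c_2e^(2t)sin(3t) + c_2e^(2t)cos(3t), y(t) = -3c_1e^(2t)sin(3t) + 2c_1e^(2t)cos(3t) + 2c_2e^(2t)sin(3t) + 3c_2e^(2t)cos(3t)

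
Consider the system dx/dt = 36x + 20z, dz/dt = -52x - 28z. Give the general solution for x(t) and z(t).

Coefficient matrix A = [[36, 20], [-52, -28]].
Characteristic polynomial det(A - λI) = λ^2 - 8λ + 32 = 0.
Eigenvalues λ = 4 ± 4i (complex conjugate pair).
For λ=4+4i: an eigenvector is (2,-3) - i(1,-2) = (2 - i, -3 + 2i).
A real fundamental pair from Re and Im of e^((4+4i)t)v: X_1 = e^(4t)(cos(4t)·(2,-3) + sin(4t)·(1,-2)), X_2 = e^(4t)(sin(4t)·(2,-3) - cos(4t)·(1,-2)).
General solution: C_1X_1 + C_2X_2.

x(t) = C_1e^(4t)sin(4t) + 2C_1e^(4t)cos(4t) + 2C_2e^(4t)sin(4t) - C_2e^(4t)cos(4t), z(t) = -2C_1e^(4t)sin(4t) - 3C_1e^(4t)cos(4t) - 3C_2e^(4t)sin(4t) + 2C_2e^(4t)cos(4t)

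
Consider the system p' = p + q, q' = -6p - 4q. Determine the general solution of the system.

p(t) = -C_1e^(-2t) - C_2e^(-t), q(t) = 3C_1e^(-2t) + 2C_2e^(-t)

Coefficient matrix A = [[1, 1], [-6, -4]].
Characteristic polynomial det(A - λI) = λ^2 + 3λ + 2 = 0.
Eigenvalues λ = -2, -1.
For λ=-2: (A-λI) row 1 is [3, 1], so an eigenvector is (-1, 3).
For λ=-1: (A-λI) row 1 is [2, 1], so an eigenvector is (-1, 2).
General solution: C_1e^(-2t)(-1,3) + C_2e^(-t)(-1,2).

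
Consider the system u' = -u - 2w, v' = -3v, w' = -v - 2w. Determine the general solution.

Coefficient matrix A = [[-1, 0, -2], [0, -3, 0], [0, -1, -2]].
det(A - λI) = 0 gives eigenvalues λ = -1, -2, -3.
For λ=-1: eigenvector (1,0,0).
For λ=-2: eigenvector (2,0,1).
For λ=-3: eigenvector (1,1,1).
General solution: C_1e^(-t)(1,0,0) + C_2e^(-2t)(2,0,1) + C_3e^(-3t)(1,1,1).

u(t) = C_1e^(-t) + 2C_2e^(-2t) + C_3e^(-3t), v(t) = C_3e^(-3t), w(t) = C_2e^(-2t) + C_3e^(-3t)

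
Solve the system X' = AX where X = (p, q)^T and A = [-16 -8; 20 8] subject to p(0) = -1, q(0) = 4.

p(t) = -5e^(-4t)sin(4t) - e^(-4t)cos(4t), q(t) = 7e^(-4t)sin(4t) + 4e^(-4t)cos(4t)

Coefficient matrix A = [[-16, -8], [20, 8]].
Characteristic polynomial det(A - λI) = λ^2 + 8λ + 32 = 0.
Eigenvalues λ = -4 ± 4i (complex conjugate pair).
For λ=-4+4i: an eigenvector is (1,-2) - i(1,-1) = (1 - i, -2 + i).
A real fundamental pair from Re and Im of e^((-4+4i)t)v: X_1 = e^(-4t)(cos(4t)·(1,-2) + sin(4t)·(1,-1)), X_2 = e^(-4t)(sin(4t)·(1,-2) - cos(4t)·(1,-1)).
General solution: c_1X_1 + c_2X_2.
Applying p(0)=-1, q(0)=4 gives c_1=-3, c_2=-2.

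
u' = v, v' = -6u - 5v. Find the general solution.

u(t) = -K_1e^(-2t) - K_2e^(-3t), v(t) = 2K_1e^(-2t) + 3K_2e^(-3t)

Coefficient matrix A = [[0, 1], [-6, -5]].
Characteristic polynomial det(A - λI) = λ^2 + 5λ + 6 = 0.
Eigenvalues λ = -2, -3.
For λ=-2: (A-λI) row 1 is [2, 1], so an eigenvector is (-1, 2).
For λ=-3: (A-λI) row 1 is [3, 1], so an eigenvector is (-1, 3).
General solution: K_1e^(-2t)(-1,2) + K_2e^(-3t)(-1,3).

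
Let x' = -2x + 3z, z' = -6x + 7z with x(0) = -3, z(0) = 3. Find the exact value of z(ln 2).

174

A = [[-2,3],[-6,7]]; eigenvalues λ = 1, 4.
Eigenvectors: (-1,-1) for λ=1, (1,2) for λ=4.
From the initial condition, c_1 = 9, c_2 = 6.
z(ln 2) = (9)(2^1)(-1) + (6)(2^4)(2) = 174.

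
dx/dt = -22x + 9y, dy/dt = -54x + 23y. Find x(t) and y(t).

Coefficient matrix A = [[-22, 9], [-54, 23]].
Characteristic polynomial det(A - λI) = λ^2 - λ - 20 = 0.
Eigenvalues λ = 5, -4.
For λ=5: (A-λI) row 1 is [-27, 9], so an eigenvector is (1, 3).
For λ=-4: (A-λI) row 1 is [-18, 9], so an eigenvector is (1, 2).
General solution: c_1e^(5t)(1,3) + c_2e^(-4t)(1,2).

x(t) = c_1e^(5t) + c_2e^(-4t), y(t) = 3c_1e^(5t) + 2c_2e^(-4t)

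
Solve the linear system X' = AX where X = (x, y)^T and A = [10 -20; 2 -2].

Coefficient matrix A = [[10, -20], [2, -2]].
Characteristic polynomial det(A - λI) = λ^2 - 8λ + 20 = 0.
Eigenvalues λ = 4 ± 2i (complex conjugate pair).
For λ=4+2i: an eigenvector is (-1,0) - i(-3,-1) = (-1 + 3i, 0 + i).
A real fundamental pair from Re and Im of e^((4+2i)t)v: X_1 = e^(4t)(cos(2t)·(-1,0) + sin(2t)·(-3,-1)), X_2 = e^(4t)(sin(2t)·(-1,0) - cos(2t)·(-3,-1)).
General solution: C_1X_1 + C_2X_2.

x(t) = -3C_1e^(4t)sin(2t) - C_1e^(4t)cos(2t) - C_2e^(4t)sin(2t) + 3C_2e^(4t)cos(2t), y(t) = -C_1e^(4t)sin(2t) + C_2e^(4t)cos(2t)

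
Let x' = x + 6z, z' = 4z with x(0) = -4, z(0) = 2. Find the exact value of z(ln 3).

A = [[1,6],[0,4]]; eigenvalues λ = 4, 1.
Eigenvectors: (2,1) for λ=4, (1,0) for λ=1.
From the initial condition, c_1 = 2, c_2 = -8.
z(ln 3) = (2)(3^4)(1) + (-8)(3^1)(0) = 162.

162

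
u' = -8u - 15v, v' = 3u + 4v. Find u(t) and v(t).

Coefficient matrix A = [[-8, -15], [3, 4]].
Characteristic polynomial det(A - λI) = λ^2 + 4λ + 13 = 0.
Eigenvalues λ = -2 ± 3i (complex conjugate pair).
For λ=-2+3i: an eigenvector is (2,-1) - i(1,0) = (2 - i, -1).
A real fundamental pair from Re and Im of e^((-2+3i)t)v: X_1 = e^(-2t)(cos(3t)·(2,-1) + sin(3t)·(1,0)), X_2 = e^(-2t)(sin(3t)·(2,-1) - cos(3t)·(1,0)).
General solution: K_1X_1 + K_2X_2.

u(t) = K_1e^(-2t)sin(3t) + 2K_1e^(-2t)cos(3t) + 2K_2e^(-2t)sin(3t) - K_2e^(-2t)cos(3t), v(t) = -K_1e^(-2t)cos(3t) - K_2e^(-2t)sin(3t)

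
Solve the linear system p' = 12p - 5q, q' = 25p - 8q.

Coefficient matrix A = [[12, -5], [25, -8]].
Characteristic polynomial det(A - λI) = λ^2 - 4λ + 29 = 0.
Eigenvalues λ = 2 ± 5i (complex conjugate pair).
For λ=2+5i: an eigenvector is (0,1) - i(-1,-2) = (0 + i, 1 + 2i).
A real fundamental pair from Re and Im of e^((2+5i)t)v: X_1 = e^(2t)(cos(5t)·(0,1) + sin(5t)·(-1,-2)), X_2 = e^(2t)(sin(5t)·(0,1) - cos(5t)·(-1,-2)).
General solution: c_1X_1 + c_2X_2.

p(t) = -c_1e^(2t)sin(5t) + c_2e^(2t)cos(5t), q(t) = -2c_1e^(2t)sin(5t) + c_1e^(2t)cos(5t) + c_2e^(2t)sin(5t) + 2c_2e^(2t)cos(5t)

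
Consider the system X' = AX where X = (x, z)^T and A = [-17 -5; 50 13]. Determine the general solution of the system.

Coefficient matrix A = [[-17, -5], [50, 13]].
Characteristic polynomial det(A - λI) = λ^2 + 4λ + 29 = 0.
Eigenvalues λ = -2 ± 5i (complex conjugate pair).
For λ=-2+5i: an eigenvector is (0,1) - i(-1,3) = (0 + i, 1 - 3i).
A real fundamental pair from Re and Im of e^((-2+5i)t)v: X_1 = e^(-2t)(cos(5t)·(0,1) + sin(5t)·(-1,3)), X_2 = e^(-2t)(sin(5t)·(0,1) - cos(5t)·(-1,3)).
General solution: C_1X_1 + C_2X_2.

x(t) = -C_1e^(-2t)sin(5t) + C_2e^(-2t)cos(5t), z(t) = 3C_1e^(-2t)sin(5t) + C_1e^(-2t)cos(5t) + C_2e^(-2t)sin(5t) - 3C_2e^(-2t)cos(5t)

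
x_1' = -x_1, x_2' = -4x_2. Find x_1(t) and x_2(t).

x_1(t) = -K_2e^(-t), x_2(t) = K_1e^(-4t)

Coefficient matrix A = [[-1, 0], [0, -4]].
Characteristic polynomial det(A - λI) = λ^2 + 5λ + 4 = 0.
Eigenvalues λ = -4, -1.
For λ=-4: (A-λI) row 1 is [3, 0], so an eigenvector is (0, 1).
For λ=-1: (A-λI) row 2 is [0, -3], so an eigenvector is (-1, 0).
General solution: K_1e^(-4t)(0,1) + K_2e^(-t)(-1,0).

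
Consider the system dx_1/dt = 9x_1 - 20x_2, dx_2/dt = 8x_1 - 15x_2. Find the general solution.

x_1(t) = -K_1e^(-3t)sin(4t) - 2K_1e^(-3t)cos(4t) - 2K_2e^(-3t)sin(4t) + K_2e^(-3t)cos(4t), x_2(t) = -K_1e^(-3t)sin(4t) - K_1e^(-3t)cos(4t) - K_2e^(-3t)sin(4t) + K_2e^(-3t)cos(4t)

Coefficient matrix A = [[9, -20], [8, -15]].
Characteristic polynomial det(A - λI) = λ^2 + 6λ + 25 = 0.
Eigenvalues λ = -3 ± 4i (complex conjugate pair).
For λ=-3+4i: an eigenvector is (-2,-1) - i(-1,-1) = (-2 + i, -1 + i).
A real fundamental pair from Re and Im of e^((-3+4i)t)v: X_1 = e^(-3t)(cos(4t)·(-2,-1) + sin(4t)·(-1,-1)), X_2 = e^(-3t)(sin(4t)·(-2,-1) - cos(4t)·(-1,-1)).
General solution: K_1X_1 + K_2X_2.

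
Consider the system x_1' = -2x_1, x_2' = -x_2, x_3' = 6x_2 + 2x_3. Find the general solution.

Coefficient matrix A = [[-2, 0, 0], [0, -1, 0], [0, 6, 2]].
det(A - λI) = 0 gives eigenvalues λ = -2, 2, -1.
For λ=-2: eigenvector (1,0,0).
For λ=2: eigenvector (0,0,1).
For λ=-1: eigenvector (0,1,-2).
General solution: C_1e^(-2t)(1,0,0) + C_2e^(2t)(0,0,1) + C_3e^(-t)(0,1,-2).

x_1(t) = C_1e^(-2t), x_2(t) = C_3e^(-t), x_3(t) = C_2e^(2t) - 2C_3e^(-t)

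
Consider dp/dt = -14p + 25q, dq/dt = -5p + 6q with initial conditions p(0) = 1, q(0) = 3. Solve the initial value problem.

Coefficient matrix A = [[-14, 25], [-5, 6]].
Characteristic polynomial det(A - λI) = λ^2 + 8λ + 41 = 0.
Eigenvalues λ = -4 ± 5i (complex conjugate pair).
For λ=-4+5i: an eigenvector is (2,1) - i(1,0) = (2 - i, 1).
A real fundamental pair from Re and Im of e^((-4+5i)t)v: X_1 = e^(-4t)(cos(5t)·(2,1) + sin(5t)·(1,0)), X_2 = e^(-4t)(sin(5t)·(2,1) - cos(5t)·(1,0)).
General solution: c_1X_1 + c_2X_2.
Applying p(0)=1, q(0)=3 gives c_1=3, c_2=5.

p(t) = 13e^(-4t)sin(5t) + e^(-4t)cos(5t), q(t) = 5e^(-4t)sin(5t) + 3e^(-4t)cos(5t)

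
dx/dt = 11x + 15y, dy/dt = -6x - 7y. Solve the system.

x(t) = -2K_1e^(2t)sin(3t) + K_1e^(2t)cos(3t) + K_2e^(2t)sin(3t) + 2K_2e^(2t)cos(3t), y(t) = K_1e^(2t)sin(3t) - K_1e^(2t)cos(3t) - K_2e^(2t)sin(3t) - K_2e^(2t)cos(3t)

Coefficient matrix A = [[11, 15], [-6, -7]].
Characteristic polynomial det(A - λI) = λ^2 - 4λ + 13 = 0.
Eigenvalues λ = 2 ± 3i (complex conjugate pair).
For λ=2+3i: an eigenvector is (1,-1) - i(-2,1) = (1 + 2i, -1 - i).
A real fundamental pair from Re and Im of e^((2+3i)t)v: X_1 = e^(2t)(cos(3t)·(1,-1) + sin(3t)·(-2,1)), X_2 = e^(2t)(sin(3t)·(1,-1) - cos(3t)·(-2,1)).
General solution: K_1X_1 + K_2X_2.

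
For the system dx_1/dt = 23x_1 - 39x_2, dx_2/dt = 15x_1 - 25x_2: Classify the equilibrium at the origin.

A = [[23,-39],[15,-25]]; det(A-λI) = λ^2 + 2λ + 10.
λ = -1 ± 3i: negative real part.

stable spiral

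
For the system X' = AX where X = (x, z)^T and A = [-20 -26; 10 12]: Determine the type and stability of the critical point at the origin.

stable spiral

A = [[-20,-26],[10,12]]; det(A-λI) = λ^2 + 8λ + 20.
λ = -4 ± 2i: negative real part.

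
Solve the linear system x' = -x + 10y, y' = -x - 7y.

x(t) = 3c_1e^(-4t)sin(t) + c_1e^(-4t)cos(t) + c_2e^(-4t)sin(t) - 3c_2e^(-4t)cos(t), y(t) = -c_1e^(-4t)sin(t) + c_2e^(-4t)cos(t)

Coefficient matrix A = [[-1, 10], [-1, -7]].
Characteristic polynomial det(A - λI) = λ^2 + 8λ + 17 = 0.
Eigenvalues λ = -4 ± i (complex conjugate pair).
For λ=-4+i: an eigenvector is (1,0) - i(3,-1) = (1 - 3i, 0 + i).
A real fundamental pair from Re and Im of e^((-4+i)t)v: X_1 = e^(-4t)(cos(t)·(1,0) + sin(t)·(3,-1)), X_2 = e^(-4t)(sin(t)·(1,0) - cos(t)·(3,-1)).
General solution: c_1X_1 + c_2X_2.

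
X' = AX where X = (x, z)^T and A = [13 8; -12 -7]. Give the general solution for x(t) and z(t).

Coefficient matrix A = [[13, 8], [-12, -7]].
Characteristic polynomial det(A - λI) = λ^2 - 6λ + 5 = 0.
Eigenvalues λ = 5, 1.
For λ=5: (A-λI) row 1 is [8, 8], so an eigenvector is (-1, 1).
For λ=1: (A-λI) row 1 is [12, 8], so an eigenvector is (-2, 3).
General solution: c_1e^(5t)(-1,1) + c_2e^(t)(-2,3).

x(t) = -c_1e^(5t) - 2c_2e^(t), z(t) = c_1e^(5t) + 3c_2e^(t)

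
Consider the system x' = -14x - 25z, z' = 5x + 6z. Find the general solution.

Coefficient matrix A = [[-14, -25], [5, 6]].
Characteristic polynomial det(A - λI) = λ^2 + 8λ + 41 = 0.
Eigenvalues λ = -4 ± 5i (complex conjugate pair).
For λ=-4+5i: an eigenvector is (-2,1) - i(-1,0) = (-2 + i, 1).
A real fundamental pair from Re and Im of e^((-4+5i)t)v: X_1 = e^(-4t)(cos(5t)·(-2,1) + sin(5t)·(-1,0)), X_2 = e^(-4t)(sin(5t)·(-2,1) - cos(5t)·(-1,0)).
General solution: C_1X_1 + C_2X_2.

x(t) = -C_1e^(-4t)sin(5t) - 2C_1e^(-4t)cos(5t) - 2C_2e^(-4t)sin(5t) + C_2e^(-4t)cos(5t), z(t) = C_1e^(-4t)cos(5t) + C_2e^(-4t)sin(5t)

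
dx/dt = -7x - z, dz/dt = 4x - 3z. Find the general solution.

x(t) = -K_1e^(-5t) - K_2te^(-5t), z(t) = 2K_1e^(-5t) + 2K_2te^(-5t) + K_2e^(-5t)

Coefficient matrix A = [[-7, -1], [4, -3]].
Characteristic polynomial det(A - λI) = λ^2 + 10λ + 25 = 0.
Single eigenvalue λ = -5 with algebraic multiplicity 2.
Eigenvector v = (-1,2); generalized eigenvector w with (A-λI)w=v is (0,1).
General solution: e^(-5t)[K_1·v + K_2·(t·v + w)].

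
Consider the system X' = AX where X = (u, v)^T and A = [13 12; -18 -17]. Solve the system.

u(t) = c_1e^(t) - 2c_2e^(-5t), v(t) = -c_1e^(t) + 3c_2e^(-5t)

Coefficient matrix A = [[13, 12], [-18, -17]].
Characteristic polynomial det(A - λI) = λ^2 + 4λ - 5 = 0.
Eigenvalues λ = 1, -5.
For λ=1: (A-λI) row 1 is [12, 12], so an eigenvector is (1, -1).
For λ=-5: (A-λI) row 1 is [18, 12], so an eigenvector is (-2, 3).
General solution: c_1e^(t)(1,-1) + c_2e^(-5t)(-2,3).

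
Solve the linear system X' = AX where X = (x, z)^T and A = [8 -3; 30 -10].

x(t) = -K_1e^(-t)cos(3t) - K_2e^(-t)sin(3t), z(t) = -K_1e^(-t)sin(3t) - 3K_1e^(-t)cos(3t) - 3K_2e^(-t)sin(3t) + K_2e^(-t)cos(3t)

Coefficient matrix A = [[8, -3], [30, -10]].
Characteristic polynomial det(A - λI) = λ^2 + 2λ + 10 = 0.
Eigenvalues λ = -1 ± 3i (complex conjugate pair).
For λ=-1+3i: an eigenvector is (-1,-3) - i(0,-1) = (-1, -3 + i).
A real fundamental pair from Re and Im of e^((-1+3i)t)v: X_1 = e^(-t)(cos(3t)·(-1,-3) + sin(3t)·(0,-1)), X_2 = e^(-t)(sin(3t)·(-1,-3) - cos(3t)·(0,-1)).
General solution: K_1X_1 + K_2X_2.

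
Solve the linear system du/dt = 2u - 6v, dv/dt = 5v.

u(t) = C_1e^(2t) - 2C_2e^(5t), v(t) = C_2e^(5t)

Coefficient matrix A = [[2, -6], [0, 5]].
Characteristic polynomial det(A - λI) = λ^2 - 7λ + 10 = 0.
Eigenvalues λ = 2, 5.
For λ=2: (A-λI) row 1 is [0, -6], so an eigenvector is (1, 0).
For λ=5: (A-λI) row 1 is [-3, -6], so an eigenvector is (-2, 1).
General solution: C_1e^(2t)(1,0) + C_2e^(5t)(-2,1).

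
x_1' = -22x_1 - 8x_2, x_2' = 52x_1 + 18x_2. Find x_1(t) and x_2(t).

x_1(t) = K_1e^(-2t)sin(4t) + K_1e^(-2t)cos(4t) + K_2e^(-2t)sin(4t) - K_2e^(-2t)cos(4t), x_2(t) = -2K_1e^(-2t)sin(4t) - 3K_1e^(-2t)cos(4t) - 3K_2e^(-2t)sin(4t) + 2K_2e^(-2t)cos(4t)

Coefficient matrix A = [[-22, -8], [52, 18]].
Characteristic polynomial det(A - λI) = λ^2 + 4λ + 20 = 0.
Eigenvalues λ = -2 ± 4i (complex conjugate pair).
For λ=-2+4i: an eigenvector is (1,-3) - i(1,-2) = (1 - i, -3 + 2i).
A real fundamental pair from Re and Im of e^((-2+4i)t)v: X_1 = e^(-2t)(cos(4t)·(1,-3) + sin(4t)·(1,-2)), X_2 = e^(-2t)(sin(4t)·(1,-3) - cos(4t)·(1,-2)).
General solution: K_1X_1 + K_2X_2.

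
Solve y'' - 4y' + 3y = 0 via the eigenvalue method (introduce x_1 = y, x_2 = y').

y(t) = C_1e^(t) + C_2e^(3t)

Let x_1 = y, x_2 = y'. Then x_1' = x_2 and x_2' = -3x_1 + 4x_2.
A = [[0,1],[-3,4]]; det(A-λI) = λ^2 - 4λ + 3.
Eigenvalues λ = 1, 3 with eigenvectors (1,1), (1,3).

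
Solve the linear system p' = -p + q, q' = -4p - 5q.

p(t) = C_1e^(-3t) + C_2te^(-3t) + C_2e^(-3t), q(t) = -2C_1e^(-3t) - 2C_2te^(-3t) - C_2e^(-3t)

Coefficient matrix A = [[-1, 1], [-4, -5]].
Characteristic polynomial det(A - λI) = λ^2 + 6λ + 9 = 0.
Single eigenvalue λ = -3 with algebraic multiplicity 2.
Eigenvector v = (1,-2); generalized eigenvector w with (A-λI)w=v is (1,-1).
General solution: e^(-3t)[C_1·v + C_2·(t·v + w)].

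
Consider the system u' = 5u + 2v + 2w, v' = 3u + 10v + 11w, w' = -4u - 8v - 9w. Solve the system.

Coefficient matrix A = [[5, 2, 2], [3, 10, 11], [-4, -8, -9]].
det(A - λI) = 0 gives eigenvalues λ = 4, -1, 3.
For λ=4: eigenvector (2,-1,0).
For λ=-1: eigenvector (0,-1,1).
For λ=3: eigenvector (-1,2,-1).
General solution: c_1e^(4t)(2,-1,0) + c_2e^(-t)(0,-1,1) + c_3e^(3t)(-1,2,-1).

u(t) = 2c_1e^(4t) - c_3e^(3t), v(t) = -c_1e^(4t) - c_2e^(-t) + 2c_3e^(3t), w(t) = c_2e^(-t) - c_3e^(3t)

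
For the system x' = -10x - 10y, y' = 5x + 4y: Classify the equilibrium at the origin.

A = [[-10,-10],[5,4]]; det(A-λI) = λ^2 + 6λ + 10.
λ = -3 ± i: negative real part.

stable spiral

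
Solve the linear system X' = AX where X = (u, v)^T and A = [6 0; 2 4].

u(t) = K_2e^(6t), v(t) = -K_1e^(4t) + K_2e^(6t)

Coefficient matrix A = [[6, 0], [2, 4]].
Characteristic polynomial det(A - λI) = λ^2 - 10λ + 24 = 0.
Eigenvalues λ = 4, 6.
For λ=4: (A-λI) row 1 is [2, 0], so an eigenvector is (0, -1).
For λ=6: (A-λI) row 2 is [2, -2], so an eigenvector is (1, 1).
General solution: K_1e^(4t)(0,-1) + K_2e^(6t)(1,1).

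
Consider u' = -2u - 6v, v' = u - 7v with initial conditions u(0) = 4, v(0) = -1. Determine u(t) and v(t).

Coefficient matrix A = [[-2, -6], [1, -7]].
Characteristic polynomial det(A - λI) = λ^2 + 9λ + 20 = 0.
Eigenvalues λ = -5, -4.
For λ=-5: (A-λI) row 1 is [3, -6], so an eigenvector is (-2, -1).
For λ=-4: (A-λI) row 1 is [2, -6], so an eigenvector is (-3, -1).
General solution: C_1e^(-5t)(-2,-1) + C_2e^(-4t)(-3,-1).
Applying u(0)=4, v(0)=-1 gives C_1=7, C_2=-6.

u(t) = 18e^(-4t) - 14e^(-5t), v(t) = 6e^(-4t) - 7e^(-5t)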